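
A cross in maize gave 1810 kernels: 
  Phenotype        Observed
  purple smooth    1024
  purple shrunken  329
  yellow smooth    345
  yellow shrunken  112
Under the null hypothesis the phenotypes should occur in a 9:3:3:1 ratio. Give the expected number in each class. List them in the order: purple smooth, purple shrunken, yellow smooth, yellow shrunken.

Under the 9:3:3:1 hypothesis (Σ ratio = 16, N = 1810):
  purple smooth: 1810 × 9/16 = 1018.125
  purple shrunken: 1810 × 3/16 = 339.375
  yellow smooth: 1810 × 3/16 = 339.375
  yellow shrunken: 1810 × 1/16 = 113.125

1018.125, 339.375, 339.375, 113.125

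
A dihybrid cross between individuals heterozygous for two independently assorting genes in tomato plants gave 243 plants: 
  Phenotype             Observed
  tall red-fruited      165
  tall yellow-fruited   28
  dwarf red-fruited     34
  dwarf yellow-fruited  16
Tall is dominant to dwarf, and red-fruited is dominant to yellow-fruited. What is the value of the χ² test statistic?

A dihybrid F₂ with independent assortment and complete dominance at both loci gives a 9:3:3:1 phenotypic ratio.
The 9:3:3:1 ratio has 16 parts, so with N = 243 the expected counts are:
  tall red-fruited: 243 × 9/16 = 136.6875
  tall yellow-fruited: 243 × 3/16 = 45.5625
  dwarf red-fruited: 243 × 3/16 = 45.5625
  dwarf yellow-fruited: 243 × 1/16 = 15.1875
χ² = Σ (O − E)² / E
  tall red-fruited: (165 − 136.6875)² / 136.6875 = 5.8645
  tall yellow-fruited: (28 − 45.5625)² / 45.5625 = 6.7696
  dwarf red-fruited: (34 − 45.5625)² / 45.5625 = 2.9342
  dwarf yellow-fruited: (16 − 15.1875)² / 15.1875 = 0.0435
χ² = 5.8645 + 6.7696 + 2.9342 + 0.0435 = 15.6118 ≈ 15.612

15.612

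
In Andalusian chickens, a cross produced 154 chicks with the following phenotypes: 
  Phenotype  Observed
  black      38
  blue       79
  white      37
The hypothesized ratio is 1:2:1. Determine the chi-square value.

Expected counts for N = 154 under a 1:2:1 ratio (total parts = 4):
  black: 154 × 1/4 = 38.5
  blue: 154 × 2/4 = 77
  white: 154 × 1/4 = 38.5
χ² = Σ (O − E)² / E
  black: (38 − 38.5)² / 38.5 = 0.0065
  blue: (79 − 77)² / 77 = 0.0519
  white: (37 − 38.5)² / 38.5 = 0.0584
χ² = 0.0065 + 0.0519 + 0.0584 = 0.1168 ≈ 0.117

0.117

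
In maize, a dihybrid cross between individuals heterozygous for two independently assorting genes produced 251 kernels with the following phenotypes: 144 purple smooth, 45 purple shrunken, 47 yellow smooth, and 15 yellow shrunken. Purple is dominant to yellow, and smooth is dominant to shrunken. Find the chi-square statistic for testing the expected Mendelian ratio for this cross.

0.177

A dihybrid F₂ with independent assortment and complete dominance at both loci gives a 9:3:3:1 phenotypic ratio.
Expected counts for N = 251 under a 9:3:3:1 ratio (total parts = 16):
  purple smooth: 251 × 9/16 = 141.1875
  purple shrunken: 251 × 3/16 = 47.0625
  yellow smooth: 251 × 3/16 = 47.0625
  yellow shrunken: 251 × 1/16 = 15.6875
χ² = Σ (O − E)² / E
  purple smooth: (144 − 141.1875)² / 141.1875 = 0.0560
  purple shrunken: (45 − 47.0625)² / 47.0625 = 0.0904
  yellow smooth: (47 − 47.0625)² / 47.0625 = 0.0001
  yellow shrunken: (15 − 15.6875)² / 15.6875 = 0.0301
χ² = 0.0560 + 0.0904 + 0.0001 + 0.0301 = 0.1766 ≈ 0.177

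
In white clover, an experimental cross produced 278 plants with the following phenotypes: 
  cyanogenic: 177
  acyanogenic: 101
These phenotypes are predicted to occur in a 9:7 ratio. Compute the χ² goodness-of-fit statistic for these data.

Under the 9:7 hypothesis (Σ ratio = 16, N = 278):
  cyanogenic: 278 × 9/16 = 156.375
  acyanogenic: 278 × 7/16 = 121.625
χ² = Σ (O − E)² / E
  cyanogenic: (177 − 156.375)² / 156.375 = 2.7203
  acyanogenic: (101 − 121.625)² / 121.625 = 3.4976
χ² = 2.7203 + 3.4976 = 6.2179 ≈ 6.218

6.218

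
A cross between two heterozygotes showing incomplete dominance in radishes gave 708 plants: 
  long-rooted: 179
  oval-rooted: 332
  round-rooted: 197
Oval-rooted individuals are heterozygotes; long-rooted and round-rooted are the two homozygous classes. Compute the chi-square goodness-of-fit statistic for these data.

3.650

With incomplete dominance, a heterozygote × heterozygote cross gives a 1:2:1 phenotypic ratio.
Under the 1:2:1 hypothesis (Σ ratio = 4, N = 708):
  long-rooted: 708 × 1/4 = 177
  oval-rooted: 708 × 2/4 = 354
  round-rooted: 708 × 1/4 = 177
χ² = Σ (O − E)² / E
  long-rooted: (179 − 177)² / 177 = 0.0226
  oval-rooted: (332 − 354)² / 354 = 1.3672
  round-rooted: (197 − 177)² / 177 = 2.2599
χ² = 0.0226 + 1.3672 + 2.2599 = 3.6497 ≈ 3.650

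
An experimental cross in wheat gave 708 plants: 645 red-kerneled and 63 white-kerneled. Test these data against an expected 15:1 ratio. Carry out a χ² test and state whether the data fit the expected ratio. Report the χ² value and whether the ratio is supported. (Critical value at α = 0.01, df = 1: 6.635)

The 15:1 ratio has 16 parts, so with N = 708 the expected counts are:
  red-kerneled: 708 × 15/16 = 663.75
  white-kerneled: 708 × 1/16 = 44.25
χ² = Σ (O − E)² / E
  red-kerneled: (645 − 663.75)² / 663.75 = 0.5297
  white-kerneled: (63 − 44.25)² / 44.25 = 7.9449
χ² = 0.5297 + 7.9449 = 8.4746 ≈ 8.475
Degrees of freedom = 2 − 1 = 1; critical value at α = 0.01 is 6.635.
Since 8.475 > 6.635, we reject the null hypothesis — the data do not fit the 15:1 ratio.

8.475; not consistent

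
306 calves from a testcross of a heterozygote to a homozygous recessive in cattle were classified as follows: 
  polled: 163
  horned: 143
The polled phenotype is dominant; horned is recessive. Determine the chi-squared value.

1.307

A testcross of a heterozygote (Aa × aa) gives a 1:1 phenotypic ratio.
Total ratio parts = 2. Expected numbers out of 306:
  polled: 306 × 1/2 = 153
  horned: 306 × 1/2 = 153
χ² = Σ (O − E)² / E
  polled: (163 − 153)² / 153 = 0.6536
  horned: (143 − 153)² / 153 = 0.6536
χ² = 0.6536 + 0.6536 = 1.3072 ≈ 1.307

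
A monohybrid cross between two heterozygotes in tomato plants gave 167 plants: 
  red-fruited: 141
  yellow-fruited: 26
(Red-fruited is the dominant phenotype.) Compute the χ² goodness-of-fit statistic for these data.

For a monohybrid cross between heterozygotes with complete dominance, the expected phenotypic ratio is 3:1.
The 3:1 ratio has 4 parts, so with N = 167 the expected counts are:
  red-fruited: 167 × 3/4 = 125.25
  yellow-fruited: 167 × 1/4 = 41.75
χ² = Σ (O − E)² / E
  red-fruited: (141 − 125.25)² / 125.25 = 1.9805
  yellow-fruited: (26 − 41.75)² / 41.75 = 5.9416
χ² = 1.9805 + 5.9416 = 7.9221 ≈ 7.922

7.922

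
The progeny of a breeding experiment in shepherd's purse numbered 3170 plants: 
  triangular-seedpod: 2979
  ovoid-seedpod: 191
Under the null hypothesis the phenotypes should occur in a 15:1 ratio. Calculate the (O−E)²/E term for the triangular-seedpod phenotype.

Total ratio parts = 16. Expected numbers out of 3170:
  triangular-seedpod: 3170 × 15/16 = 2971.875
  ovoid-seedpod: 3170 × 1/16 = 198.125
Contribution of triangular-seedpod: (2979 − 2971.875)² / 2971.875 = 0.0171

0.017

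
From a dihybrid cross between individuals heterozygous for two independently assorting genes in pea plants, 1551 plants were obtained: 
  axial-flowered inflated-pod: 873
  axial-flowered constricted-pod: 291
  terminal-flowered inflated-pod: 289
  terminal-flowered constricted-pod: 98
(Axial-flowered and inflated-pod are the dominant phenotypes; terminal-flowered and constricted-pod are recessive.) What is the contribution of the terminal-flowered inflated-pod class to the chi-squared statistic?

A dihybrid F₂ with independent assortment and complete dominance at both loci gives a 9:3:3:1 phenotypic ratio.
Total ratio parts = 16. Expected numbers out of 1551:
  axial-flowered inflated-pod: 1551 × 9/16 = 872.4375
  axial-flowered constricted-pod: 1551 × 3/16 = 290.8125
  terminal-flowered inflated-pod: 1551 × 3/16 = 290.8125
  terminal-flowered constricted-pod: 1551 × 1/16 = 96.9375
Contribution of terminal-flowered inflated-pod: (289 − 290.8125)² / 290.8125 = 0.0113

0.011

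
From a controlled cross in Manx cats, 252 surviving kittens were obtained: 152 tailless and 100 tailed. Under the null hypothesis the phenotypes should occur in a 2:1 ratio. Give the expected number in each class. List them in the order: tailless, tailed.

168, 84

Total ratio parts = 3. Expected numbers out of 252:
  tailless: 252 × 2/3 = 168
  tailed: 252 × 1/3 = 84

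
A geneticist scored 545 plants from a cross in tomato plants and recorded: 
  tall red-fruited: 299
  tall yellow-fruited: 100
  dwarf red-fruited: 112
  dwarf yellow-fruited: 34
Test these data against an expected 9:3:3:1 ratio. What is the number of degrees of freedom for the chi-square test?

A goodness-of-fit test with 4 phenotype classes has df = 4 − 1 = 3.

3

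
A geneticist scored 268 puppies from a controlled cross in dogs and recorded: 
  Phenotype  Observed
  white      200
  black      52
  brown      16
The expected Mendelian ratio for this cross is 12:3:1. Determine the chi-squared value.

Under the 12:3:1 hypothesis (Σ ratio = 16, N = 268):
  white: 268 × 12/16 = 201
  black: 268 × 3/16 = 50.25
  brown: 268 × 1/16 = 16.75
χ² = Σ (O − E)² / E
  white: (200 − 201)² / 201 = 0.0050
  black: (52 − 50.25)² / 50.25 = 0.0609
  brown: (16 − 16.75)² / 16.75 = 0.0336
χ² = 0.0050 + 0.0609 + 0.0336 = 0.0995 ≈ 0.100

0.100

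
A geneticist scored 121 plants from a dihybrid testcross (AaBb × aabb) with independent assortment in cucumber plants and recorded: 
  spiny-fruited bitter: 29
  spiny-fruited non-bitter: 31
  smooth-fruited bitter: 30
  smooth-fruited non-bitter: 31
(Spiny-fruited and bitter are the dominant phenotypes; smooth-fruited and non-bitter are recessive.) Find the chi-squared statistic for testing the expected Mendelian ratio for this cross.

A dihybrid testcross with independent assortment gives a 1:1:1:1 ratio.
Under the 1:1:1:1 hypothesis (Σ ratio = 4, N = 121):
  spiny-fruited bitter: 121 × 1/4 = 30.25
  spiny-fruited non-bitter: 121 × 1/4 = 30.25
  smooth-fruited bitter: 121 × 1/4 = 30.25
  smooth-fruited non-bitter: 121 × 1/4 = 30.25
χ² = Σ (O − E)² / E
  spiny-fruited bitter: (29 − 30.25)² / 30.25 = 0.0517
  spiny-fruited non-bitter: (31 − 30.25)² / 30.25 = 0.0186
  smooth-fruited bitter: (30 − 30.25)² / 30.25 = 0.0021
  smooth-fruited non-bitter: (31 − 30.25)² / 30.25 = 0.0186
χ² = 0.0517 + 0.0186 + 0.0021 + 0.0186 = 0.091

0.091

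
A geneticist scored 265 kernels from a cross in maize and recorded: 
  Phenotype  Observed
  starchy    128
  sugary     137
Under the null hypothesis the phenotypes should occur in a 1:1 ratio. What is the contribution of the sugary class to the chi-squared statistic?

Total ratio parts = 2. Expected numbers out of 265:
  starchy: 265 × 1/2 = 132.5
  sugary: 265 × 1/2 = 132.5
Contribution of sugary: (137 − 132.5)² / 132.5 = 0.1528

0.153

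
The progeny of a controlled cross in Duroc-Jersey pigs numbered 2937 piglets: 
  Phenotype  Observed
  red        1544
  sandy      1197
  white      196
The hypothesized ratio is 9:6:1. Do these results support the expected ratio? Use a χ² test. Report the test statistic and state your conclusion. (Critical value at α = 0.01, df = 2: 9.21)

Expected counts for N = 2937 under a 9:6:1 ratio (total parts = 16):
  red: 2937 × 9/16 = 1652.0625
  sandy: 2937 × 6/16 = 1101.375
  white: 2937 × 1/16 = 183.5625
χ² = Σ (O − E)² / E
  red: (1544 − 1652.0625)² / 1652.0625 = 7.0684
  sandy: (1197 − 1101.375)² / 1101.375 = 8.3025
  white: (196 − 183.5625)² / 183.5625 = 0.8427
χ² = 7.0684 + 8.3025 + 0.8427 = 16.2136 ≈ 16.214
Degrees of freedom = 3 − 1 = 2; critical value at α = 0.01 is 9.21.
Since 16.214 > 9.21, we reject the null hypothesis — the data do not fit the 9:6:1 ratio.

16.214; not consistent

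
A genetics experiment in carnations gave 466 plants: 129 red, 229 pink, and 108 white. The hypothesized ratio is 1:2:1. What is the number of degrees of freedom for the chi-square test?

2

A goodness-of-fit test with 3 phenotype classes has df = 3 − 1 = 2.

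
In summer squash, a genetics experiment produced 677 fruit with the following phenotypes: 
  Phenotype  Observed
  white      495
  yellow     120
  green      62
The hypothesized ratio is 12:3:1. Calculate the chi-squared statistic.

Total ratio parts = 16. Expected numbers out of 677:
  white: 677 × 12/16 = 507.75
  yellow: 677 × 3/16 = 126.9375
  green: 677 × 1/16 = 42.3125
χ² = Σ (O − E)² / E
  white: (495 − 507.75)² / 507.75 = 0.3202
  yellow: (120 − 126.9375)² / 126.9375 = 0.3792
  green: (62 − 42.3125)² / 42.3125 = 9.1604
χ² = 0.3202 + 0.3792 + 9.1604 = 9.8598 ≈ 9.860

9.860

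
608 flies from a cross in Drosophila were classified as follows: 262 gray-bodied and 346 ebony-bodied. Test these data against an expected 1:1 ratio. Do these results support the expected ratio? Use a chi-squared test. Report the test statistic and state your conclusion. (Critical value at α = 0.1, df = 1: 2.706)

11.605; not consistent

The 1:1 ratio has 2 parts, so with N = 608 the expected counts are:
  gray-bodied: 608 × 1/2 = 304
  ebony-bodied: 608 × 1/2 = 304
χ² = Σ (O − E)² / E
  gray-bodied: (262 − 304)² / 304 = 5.8026
  ebony-bodied: (346 − 304)² / 304 = 5.8026
χ² = 5.8026 + 5.8026 = 11.6052 ≈ 11.605
Degrees of freedom = 2 − 1 = 1; critical value at α = 0.1 is 2.706.
Since 11.605 > 2.706, we reject the null hypothesis — the data do not fit the 1:1 ratio.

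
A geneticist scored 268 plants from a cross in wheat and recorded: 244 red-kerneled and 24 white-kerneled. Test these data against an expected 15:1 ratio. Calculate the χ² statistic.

3.347

Expected counts for N = 268 under a 15:1 ratio (total parts = 16):
  red-kerneled: 268 × 15/16 = 251.25
  white-kerneled: 268 × 1/16 = 16.75
χ² = Σ (O − E)² / E
  red-kerneled: (244 − 251.25)² / 251.25 = 0.2092
  white-kerneled: (24 − 16.75)² / 16.75 = 3.1381
χ² = 0.2092 + 3.1381 = 3.3473 ≈ 3.347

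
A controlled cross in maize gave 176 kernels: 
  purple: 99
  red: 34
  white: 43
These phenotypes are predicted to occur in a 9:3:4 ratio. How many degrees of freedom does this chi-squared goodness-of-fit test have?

2

A goodness-of-fit test with 3 phenotype classes has df = 3 − 1 = 2.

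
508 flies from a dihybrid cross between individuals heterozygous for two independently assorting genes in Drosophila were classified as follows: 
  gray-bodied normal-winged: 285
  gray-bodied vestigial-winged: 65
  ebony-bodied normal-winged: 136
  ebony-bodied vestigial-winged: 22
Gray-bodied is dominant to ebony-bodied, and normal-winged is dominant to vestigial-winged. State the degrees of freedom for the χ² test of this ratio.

A dihybrid F₂ with independent assortment and complete dominance at both loci gives a 9:3:3:1 phenotypic ratio.
A goodness-of-fit test with 4 phenotype classes has df = 4 − 1 = 3.

3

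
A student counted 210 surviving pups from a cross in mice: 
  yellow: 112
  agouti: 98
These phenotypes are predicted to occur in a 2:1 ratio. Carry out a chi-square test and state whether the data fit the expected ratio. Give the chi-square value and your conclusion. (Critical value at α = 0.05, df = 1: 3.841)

Under the 2:1 hypothesis (Σ ratio = 3, N = 210):
  yellow: 210 × 2/3 = 140
  agouti: 210 × 1/3 = 70
χ² = Σ (O − E)² / E
  yellow: (112 − 140)² / 140 = 5.6000
  agouti: (98 − 70)² / 70 = 11.2000
χ² = 5.6000 + 11.2000 = 16.800
Degrees of freedom = 2 − 1 = 1; critical value at α = 0.05 is 3.841.
Since 16.800 > 3.841, we reject the null hypothesis — the data do not fit the 2:1 ratio.

16.800; not consistent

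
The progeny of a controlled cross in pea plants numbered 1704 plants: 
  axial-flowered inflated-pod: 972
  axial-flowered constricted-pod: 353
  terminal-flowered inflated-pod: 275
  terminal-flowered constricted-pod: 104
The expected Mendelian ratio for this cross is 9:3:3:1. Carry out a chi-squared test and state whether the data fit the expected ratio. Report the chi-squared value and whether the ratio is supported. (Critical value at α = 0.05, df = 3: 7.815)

Total ratio parts = 16. Expected numbers out of 1704:
  axial-flowered inflated-pod: 1704 × 9/16 = 958.5
  axial-flowered constricted-pod: 1704 × 3/16 = 319.5
  terminal-flowered inflated-pod: 1704 × 3/16 = 319.5
  terminal-flowered constricted-pod: 1704 × 1/16 = 106.5
χ² = Σ (O − E)² / E
  axial-flowered inflated-pod: (972 − 958.5)² / 958.5 = 0.1901
  axial-flowered constricted-pod: (353 − 319.5)² / 319.5 = 3.5125
  terminal-flowered inflated-pod: (275 − 319.5)² / 319.5 = 6.1980
  terminal-flowered constricted-pod: (104 − 106.5)² / 106.5 = 0.0587
χ² = 0.1901 + 3.5125 + 6.1980 + 0.0587 = 9.9593 ≈ 9.959
Degrees of freedom = 4 − 1 = 3; critical value at α = 0.05 is 7.815.
Since 9.959 > 7.815, we reject the null hypothesis — the data do not fit the 9:3:3:1 ratio.

9.959; not consistent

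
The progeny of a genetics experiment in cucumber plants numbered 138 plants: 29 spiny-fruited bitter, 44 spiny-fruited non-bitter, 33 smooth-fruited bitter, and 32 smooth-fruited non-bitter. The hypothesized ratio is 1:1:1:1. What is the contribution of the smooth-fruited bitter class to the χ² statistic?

The 1:1:1:1 ratio has 4 parts, so with N = 138 the expected counts are:
  spiny-fruited bitter: 138 × 1/4 = 34.5
  spiny-fruited non-bitter: 138 × 1/4 = 34.5
  smooth-fruited bitter: 138 × 1/4 = 34.5
  smooth-fruited non-bitter: 138 × 1/4 = 34.5
Contribution of smooth-fruited bitter: (33 − 34.5)² / 34.5 = 0.0652

0.065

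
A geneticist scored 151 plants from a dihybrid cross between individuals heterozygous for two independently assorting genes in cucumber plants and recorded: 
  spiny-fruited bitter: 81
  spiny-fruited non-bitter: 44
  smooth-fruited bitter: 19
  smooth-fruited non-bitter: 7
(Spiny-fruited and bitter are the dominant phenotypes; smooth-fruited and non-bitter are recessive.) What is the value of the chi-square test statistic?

12.567

A dihybrid F₂ with independent assortment and complete dominance at both loci gives a 9:3:3:1 phenotypic ratio.
Under the 9:3:3:1 hypothesis (Σ ratio = 16, N = 151):
  spiny-fruited bitter: 151 × 9/16 = 84.9375
  spiny-fruited non-bitter: 151 × 3/16 = 28.3125
  smooth-fruited bitter: 151 × 3/16 = 28.3125
  smooth-fruited non-bitter: 151 × 1/16 = 9.4375
χ² = Σ (O − E)² / E
  spiny-fruited bitter: (81 − 84.9375)² / 84.9375 = 0.1825
  spiny-fruited non-bitter: (44 − 28.3125)² / 28.3125 = 8.6922
  smooth-fruited bitter: (19 − 28.3125)² / 28.3125 = 3.0631
  smooth-fruited non-bitter: (7 − 9.4375)² / 9.4375 = 0.6296
χ² = 0.1825 + 8.6922 + 3.0631 + 0.6296 = 12.5674 ≈ 12.567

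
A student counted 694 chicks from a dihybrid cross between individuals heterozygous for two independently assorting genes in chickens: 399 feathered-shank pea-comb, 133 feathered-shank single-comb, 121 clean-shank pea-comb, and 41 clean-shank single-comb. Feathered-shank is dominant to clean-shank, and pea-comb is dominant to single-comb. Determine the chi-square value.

1.024

A dihybrid F₂ with independent assortment and complete dominance at both loci gives a 9:3:3:1 phenotypic ratio.
Under the 9:3:3:1 hypothesis (Σ ratio = 16, N = 694):
  feathered-shank pea-comb: 694 × 9/16 = 390.375
  feathered-shank single-comb: 694 × 3/16 = 130.125
  clean-shank pea-comb: 694 × 3/16 = 130.125
  clean-shank single-comb: 694 × 1/16 = 43.375
χ² = Σ (O − E)² / E
  feathered-shank pea-comb: (399 − 390.375)² / 390.375 = 0.1906
  feathered-shank single-comb: (133 − 130.125)² / 130.125 = 0.0635
  clean-shank pea-comb: (121 − 130.125)² / 130.125 = 0.6399
  clean-shank single-comb: (41 − 43.375)² / 43.375 = 0.1300
χ² = 0.1906 + 0.0635 + 0.6399 + 0.1300 = 1.024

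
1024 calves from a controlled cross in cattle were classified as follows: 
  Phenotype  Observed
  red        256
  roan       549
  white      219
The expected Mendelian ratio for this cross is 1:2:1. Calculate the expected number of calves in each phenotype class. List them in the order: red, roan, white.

Under the 1:2:1 hypothesis (Σ ratio = 4, N = 1024):
  red: 1024 × 1/4 = 256
  roan: 1024 × 2/4 = 512
  white: 1024 × 1/4 = 256

256, 512, 256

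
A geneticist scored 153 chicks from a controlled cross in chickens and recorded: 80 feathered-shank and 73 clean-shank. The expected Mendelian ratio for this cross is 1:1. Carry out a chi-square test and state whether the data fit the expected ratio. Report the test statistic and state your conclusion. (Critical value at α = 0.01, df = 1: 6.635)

Total ratio parts = 2. Expected numbers out of 153:
  feathered-shank: 153 × 1/2 = 76.5
  clean-shank: 153 × 1/2 = 76.5
χ² = Σ (O − E)² / E
  feathered-shank: (80 − 76.5)² / 76.5 = 0.1601
  clean-shank: (73 − 76.5)² / 76.5 = 0.1601
χ² = 0.1601 + 0.1601 = 0.3202 ≈ 0.320
Degrees of freedom = 2 − 1 = 1; critical value at α = 0.01 is 6.635.
Since 0.320 < 6.635, we fail to reject the null hypothesis — the data are consistent with the 1:1 ratio.

0.320; consistent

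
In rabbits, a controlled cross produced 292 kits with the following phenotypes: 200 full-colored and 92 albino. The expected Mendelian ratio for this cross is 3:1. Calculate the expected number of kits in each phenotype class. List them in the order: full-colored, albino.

219, 73

Total ratio parts = 4. Expected numbers out of 292:
  full-colored: 292 × 3/4 = 219
  albino: 292 × 1/4 = 73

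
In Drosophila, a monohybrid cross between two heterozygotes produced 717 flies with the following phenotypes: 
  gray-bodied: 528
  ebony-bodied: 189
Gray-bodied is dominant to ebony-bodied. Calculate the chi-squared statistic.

0.707

For a monohybrid cross between heterozygotes with complete dominance, the expected phenotypic ratio is 3:1.
Under the 3:1 hypothesis (Σ ratio = 4, N = 717):
  gray-bodied: 717 × 3/4 = 537.75
  ebony-bodied: 717 × 1/4 = 179.25
χ² = Σ (O − E)² / E
  gray-bodied: (528 − 537.75)² / 537.75 = 0.1768
  ebony-bodied: (189 − 179.25)² / 179.25 = 0.5303
χ² = 0.1768 + 0.5303 = 0.7071 ≈ 0.707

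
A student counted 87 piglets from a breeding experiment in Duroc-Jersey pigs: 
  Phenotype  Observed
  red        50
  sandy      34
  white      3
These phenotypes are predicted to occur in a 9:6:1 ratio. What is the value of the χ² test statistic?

Total ratio parts = 16. Expected numbers out of 87:
  red: 87 × 9/16 = 48.9375
  sandy: 87 × 6/16 = 32.625
  white: 87 × 1/16 = 5.4375
χ² = Σ (O − E)² / E
  red: (50 − 48.9375)² / 48.9375 = 0.0231
  sandy: (34 − 32.625)² / 32.625 = 0.0580
  white: (3 − 5.4375)² / 5.4375 = 1.0927
χ² = 0.0231 + 0.0580 + 1.0927 = 1.1738 ≈ 1.174

1.174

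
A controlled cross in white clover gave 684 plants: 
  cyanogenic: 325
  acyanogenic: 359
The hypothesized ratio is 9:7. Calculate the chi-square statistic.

21.209

Expected counts for N = 684 under a 9:7 ratio (total parts = 16):
  cyanogenic: 684 × 9/16 = 384.75
  acyanogenic: 684 × 7/16 = 299.25
χ² = Σ (O − E)² / E
  cyanogenic: (325 − 384.75)² / 384.75 = 9.2789
  acyanogenic: (359 − 299.25)² / 299.25 = 11.9300
χ² = 9.2789 + 11.9300 = 21.2089 ≈ 21.209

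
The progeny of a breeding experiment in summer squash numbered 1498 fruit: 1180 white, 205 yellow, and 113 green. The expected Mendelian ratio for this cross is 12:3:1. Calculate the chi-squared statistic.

27.348

Total ratio parts = 16. Expected numbers out of 1498:
  white: 1498 × 12/16 = 1123.5
  yellow: 1498 × 3/16 = 280.875
  green: 1498 × 1/16 = 93.625
χ² = Σ (O − E)² / E
  white: (1180 − 1123.5)² / 1123.5 = 2.8413
  yellow: (205 − 280.875)² / 280.875 = 20.4967
  green: (113 − 93.625)² / 93.625 = 4.0095
χ² = 2.8413 + 20.4967 + 4.0095 = 27.3475 ≈ 27.348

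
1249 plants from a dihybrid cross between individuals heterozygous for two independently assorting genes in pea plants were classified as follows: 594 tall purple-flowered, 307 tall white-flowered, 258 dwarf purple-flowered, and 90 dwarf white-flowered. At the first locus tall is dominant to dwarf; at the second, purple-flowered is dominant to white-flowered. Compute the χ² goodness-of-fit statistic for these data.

A dihybrid F₂ with independent assortment and complete dominance at both loci gives a 9:3:3:1 phenotypic ratio.
The 9:3:3:1 ratio has 16 parts, so with N = 1249 the expected counts are:
  tall purple-flowered: 1249 × 9/16 = 702.5625
  tall white-flowered: 1249 × 3/16 = 234.1875
  dwarf purple-flowered: 1249 × 3/16 = 234.1875
  dwarf white-flowered: 1249 × 1/16 = 78.0625
χ² = Σ (O − E)² / E
  tall purple-flowered: (594 − 702.5625)² / 702.5625 = 16.7755
  tall white-flowered: (307 − 234.1875)² / 234.1875 = 22.6385
  dwarf purple-flowered: (258 − 234.1875)² / 234.1875 = 2.4213
  dwarf white-flowered: (90 − 78.0625)² / 78.0625 = 1.8255
χ² = 16.7755 + 22.6385 + 2.4213 + 1.8255 = 43.6608 ≈ 43.661

43.661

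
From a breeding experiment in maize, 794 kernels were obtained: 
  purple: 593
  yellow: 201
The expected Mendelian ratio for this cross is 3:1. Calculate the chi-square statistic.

Expected counts for N = 794 under a 3:1 ratio (total parts = 4):
  purple: 794 × 3/4 = 595.5
  yellow: 794 × 1/4 = 198.5
χ² = Σ (O − E)² / E
  purple: (593 − 595.5)² / 595.5 = 0.0105
  yellow: (201 − 198.5)² / 198.5 = 0.0315
χ² = 0.0105 + 0.0315 = 0.042

0.042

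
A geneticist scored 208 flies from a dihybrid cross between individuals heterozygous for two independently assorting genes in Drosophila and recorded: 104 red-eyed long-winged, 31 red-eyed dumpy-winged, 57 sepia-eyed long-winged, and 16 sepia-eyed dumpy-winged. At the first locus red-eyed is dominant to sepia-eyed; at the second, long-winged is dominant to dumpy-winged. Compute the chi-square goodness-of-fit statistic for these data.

12.085

A dihybrid F₂ with independent assortment and complete dominance at both loci gives a 9:3:3:1 phenotypic ratio.
Expected counts for N = 208 under a 9:3:3:1 ratio (total parts = 16):
  red-eyed long-winged: 208 × 9/16 = 117
  red-eyed dumpy-winged: 208 × 3/16 = 39
  sepia-eyed long-winged: 208 × 3/16 = 39
  sepia-eyed dumpy-winged: 208 × 1/16 = 13
χ² = Σ (O − E)² / E
  red-eyed long-winged: (104 − 117)² / 117 = 1.4444
  red-eyed dumpy-winged: (31 − 39)² / 39 = 1.6410
  sepia-eyed long-winged: (57 − 39)² / 39 = 8.3077
  sepia-eyed dumpy-winged: (16 − 13)² / 13 = 0.6923
χ² = 1.4444 + 1.6410 + 8.3077 + 0.6923 = 12.0854 ≈ 12.085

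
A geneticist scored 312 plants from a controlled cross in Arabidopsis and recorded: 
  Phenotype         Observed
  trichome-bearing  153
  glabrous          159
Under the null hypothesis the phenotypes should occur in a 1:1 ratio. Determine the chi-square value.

The 1:1 ratio has 2 parts, so with N = 312 the expected counts are:
  trichome-bearing: 312 × 1/2 = 156
  glabrous: 312 × 1/2 = 156
χ² = Σ (O − E)² / E
  trichome-bearing: (153 − 156)² / 156 = 0.0577
  glabrous: (159 − 156)² / 156 = 0.0577
χ² = 0.0577 + 0.0577 = 0.1154 ≈ 0.115

0.115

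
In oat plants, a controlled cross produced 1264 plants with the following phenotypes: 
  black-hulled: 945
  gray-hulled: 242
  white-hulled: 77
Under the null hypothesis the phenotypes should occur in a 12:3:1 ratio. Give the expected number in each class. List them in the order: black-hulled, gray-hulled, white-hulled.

Under the 12:3:1 hypothesis (Σ ratio = 16, N = 1264):
  black-hulled: 1264 × 12/16 = 948
  gray-hulled: 1264 × 3/16 = 237
  white-hulled: 1264 × 1/16 = 79

948, 237, 79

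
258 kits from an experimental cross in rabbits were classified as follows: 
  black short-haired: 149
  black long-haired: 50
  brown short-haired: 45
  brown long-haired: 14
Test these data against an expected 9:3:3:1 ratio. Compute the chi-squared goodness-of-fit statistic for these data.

0.674

Expected counts for N = 258 under a 9:3:3:1 ratio (total parts = 16):
  black short-haired: 258 × 9/16 = 145.125
  black long-haired: 258 × 3/16 = 48.375
  brown short-haired: 258 × 3/16 = 48.375
  brown long-haired: 258 × 1/16 = 16.125
χ² = Σ (O − E)² / E
  black short-haired: (149 − 145.125)² / 145.125 = 0.1035
  black long-haired: (50 − 48.375)² / 48.375 = 0.0546
  brown short-haired: (45 − 48.375)² / 48.375 = 0.2355
  brown long-haired: (14 − 16.125)² / 16.125 = 0.2800
χ² = 0.1035 + 0.0546 + 0.2355 + 0.2800 = 0.6736 ≈ 0.674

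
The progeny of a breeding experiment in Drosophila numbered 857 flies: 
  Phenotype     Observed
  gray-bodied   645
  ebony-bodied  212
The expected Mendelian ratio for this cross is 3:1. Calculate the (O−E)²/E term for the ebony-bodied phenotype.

0.024

The 3:1 ratio has 4 parts, so with N = 857 the expected counts are:
  gray-bodied: 857 × 3/4 = 642.75
  ebony-bodied: 857 × 1/4 = 214.25
Contribution of ebony-bodied: (212 − 214.25)² / 214.25 = 0.0236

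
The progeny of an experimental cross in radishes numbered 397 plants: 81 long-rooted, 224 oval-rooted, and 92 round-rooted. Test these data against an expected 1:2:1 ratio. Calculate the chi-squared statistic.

7.161

The 1:2:1 ratio has 4 parts, so with N = 397 the expected counts are:
  long-rooted: 397 × 1/4 = 99.25
  oval-rooted: 397 × 2/4 = 198.5
  round-rooted: 397 × 1/4 = 99.25
χ² = Σ (O − E)² / E
  long-rooted: (81 − 99.25)² / 99.25 = 3.3558
  oval-rooted: (224 − 198.5)² / 198.5 = 3.2758
  round-rooted: (92 − 99.25)² / 99.25 = 0.5296
χ² = 3.3558 + 3.2758 + 0.5296 = 7.1612 ≈ 7.161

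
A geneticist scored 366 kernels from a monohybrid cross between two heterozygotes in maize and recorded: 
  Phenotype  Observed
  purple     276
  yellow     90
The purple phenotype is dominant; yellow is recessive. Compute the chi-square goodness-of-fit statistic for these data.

For a monohybrid cross between heterozygotes with complete dominance, the expected phenotypic ratio is 3:1.
Under the 3:1 hypothesis (Σ ratio = 4, N = 366):
  purple: 366 × 3/4 = 274.5
  yellow: 366 × 1/4 = 91.5
χ² = Σ (O − E)² / E
  purple: (276 − 274.5)² / 274.5 = 0.0082
  yellow: (90 − 91.5)² / 91.5 = 0.0246
χ² = 0.0082 + 0.0246 = 0.0328 ≈ 0.033

0.033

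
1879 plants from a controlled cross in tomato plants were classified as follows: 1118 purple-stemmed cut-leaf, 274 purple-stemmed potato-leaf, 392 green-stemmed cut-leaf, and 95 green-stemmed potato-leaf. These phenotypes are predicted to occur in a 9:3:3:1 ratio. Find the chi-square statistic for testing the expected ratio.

29.693

Expected counts for N = 1879 under a 9:3:3:1 ratio (total parts = 16):
  purple-stemmed cut-leaf: 1879 × 9/16 = 1056.9375
  purple-stemmed potato-leaf: 1879 × 3/16 = 352.3125
  green-stemmed cut-leaf: 1879 × 3/16 = 352.3125
  green-stemmed potato-leaf: 1879 × 1/16 = 117.4375
χ² = Σ (O − E)² / E
  purple-stemmed cut-leaf: (1118 − 1056.9375)² / 1056.9375 = 3.5278
  purple-stemmed potato-leaf: (274 − 352.3125)² / 352.3125 = 17.4074
  green-stemmed cut-leaf: (392 − 352.3125)² / 352.3125 = 4.4707
  green-stemmed potato-leaf: (95 − 117.4375)² / 117.4375 = 4.2869
χ² = 3.5278 + 17.4074 + 4.4707 + 4.2869 = 29.6928 ≈ 29.693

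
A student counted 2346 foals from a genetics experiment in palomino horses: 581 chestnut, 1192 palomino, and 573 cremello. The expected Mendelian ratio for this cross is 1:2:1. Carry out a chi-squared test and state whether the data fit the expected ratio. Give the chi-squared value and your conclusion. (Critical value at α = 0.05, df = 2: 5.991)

Total ratio parts = 4. Expected numbers out of 2346:
  chestnut: 2346 × 1/4 = 586.5
  palomino: 2346 × 2/4 = 1173
  cremello: 2346 × 1/4 = 586.5
χ² = Σ (O − E)² / E
  chestnut: (581 − 586.5)² / 586.5 = 0.0516
  palomino: (1192 − 1173)² / 1173 = 0.3078
  cremello: (573 − 586.5)² / 586.5 = 0.3107
χ² = 0.0516 + 0.3078 + 0.3107 = 0.6701 ≈ 0.670
Degrees of freedom = 3 − 1 = 2; critical value at α = 0.05 is 5.991.
Since 0.670 < 5.991, we fail to reject the null hypothesis — the data are consistent with the 1:2:1 ratio.

0.670; consistent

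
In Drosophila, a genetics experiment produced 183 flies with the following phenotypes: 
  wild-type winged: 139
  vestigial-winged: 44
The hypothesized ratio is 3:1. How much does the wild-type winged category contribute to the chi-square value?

Expected counts for N = 183 under a 3:1 ratio (total parts = 4):
  wild-type winged: 183 × 3/4 = 137.25
  vestigial-winged: 183 × 1/4 = 45.75
Contribution of wild-type winged: (139 − 137.25)² / 137.25 = 0.0223

0.022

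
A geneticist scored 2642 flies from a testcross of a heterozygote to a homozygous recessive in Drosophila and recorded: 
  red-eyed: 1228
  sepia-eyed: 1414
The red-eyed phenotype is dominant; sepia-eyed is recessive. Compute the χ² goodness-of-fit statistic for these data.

13.095

A testcross of a heterozygote (Aa × aa) gives a 1:1 phenotypic ratio.
Total ratio parts = 2. Expected numbers out of 2642:
  red-eyed: 2642 × 1/2 = 1321
  sepia-eyed: 2642 × 1/2 = 1321
χ² = Σ (O − E)² / E
  red-eyed: (1228 − 1321)² / 1321 = 6.5473
  sepia-eyed: (1414 − 1321)² / 1321 = 6.5473
χ² = 6.5473 + 6.5473 = 13.0946 ≈ 13.095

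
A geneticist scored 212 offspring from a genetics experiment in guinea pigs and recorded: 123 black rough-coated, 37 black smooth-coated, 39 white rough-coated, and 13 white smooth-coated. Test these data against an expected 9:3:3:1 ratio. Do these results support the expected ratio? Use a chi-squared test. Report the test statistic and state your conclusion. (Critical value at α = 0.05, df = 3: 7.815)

0.327; consistent

The 9:3:3:1 ratio has 16 parts, so with N = 212 the expected counts are:
  black rough-coated: 212 × 9/16 = 119.25
  black smooth-coated: 212 × 3/16 = 39.75
  white rough-coated: 212 × 3/16 = 39.75
  white smooth-coated: 212 × 1/16 = 13.25
χ² = Σ (O − E)² / E
  black rough-coated: (123 − 119.25)² / 119.25 = 0.1179
  black smooth-coated: (37 − 39.75)² / 39.75 = 0.1903
  white rough-coated: (39 − 39.75)² / 39.75 = 0.0142
  white smooth-coated: (13 − 13.25)² / 13.25 = 0.0047
χ² = 0.1179 + 0.1903 + 0.0142 + 0.0047 = 0.3271 ≈ 0.327
Degrees of freedom = 4 − 1 = 3; critical value at α = 0.05 is 7.815.
Since 0.327 < 7.815, we fail to reject the null hypothesis — the data are consistent with the 9:3:3:1 ratio.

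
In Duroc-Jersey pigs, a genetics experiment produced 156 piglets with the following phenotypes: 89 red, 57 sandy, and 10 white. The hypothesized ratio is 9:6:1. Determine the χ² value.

Expected counts for N = 156 under a 9:6:1 ratio (total parts = 16):
  red: 156 × 9/16 = 87.75
  sandy: 156 × 6/16 = 58.5
  white: 156 × 1/16 = 9.75
χ² = Σ (O − E)² / E
  red: (89 − 87.75)² / 87.75 = 0.0178
  sandy: (57 − 58.5)² / 58.5 = 0.0385
  white: (10 − 9.75)² / 9.75 = 0.0064
χ² = 0.0178 + 0.0385 + 0.0064 = 0.0627 ≈ 0.063

0.063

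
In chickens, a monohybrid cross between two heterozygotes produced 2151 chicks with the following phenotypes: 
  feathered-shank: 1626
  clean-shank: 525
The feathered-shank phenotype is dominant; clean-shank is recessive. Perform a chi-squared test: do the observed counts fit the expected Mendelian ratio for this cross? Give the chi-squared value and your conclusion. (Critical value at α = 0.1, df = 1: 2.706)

For a monohybrid cross between heterozygotes with complete dominance, the expected phenotypic ratio is 3:1.
Total ratio parts = 4. Expected numbers out of 2151:
  feathered-shank: 2151 × 3/4 = 1613.25
  clean-shank: 2151 × 1/4 = 537.75
χ² = Σ (O − E)² / E
  feathered-shank: (1626 − 1613.25)² / 1613.25 = 0.1008
  clean-shank: (525 − 537.75)² / 537.75 = 0.3023
χ² = 0.1008 + 0.3023 = 0.4031 ≈ 0.403
Degrees of freedom = 2 − 1 = 1; critical value at α = 0.1 is 2.706.
Since 0.403 < 2.706, we fail to reject the null hypothesis — the data are consistent with the 3:1 ratio.

0.403; consistent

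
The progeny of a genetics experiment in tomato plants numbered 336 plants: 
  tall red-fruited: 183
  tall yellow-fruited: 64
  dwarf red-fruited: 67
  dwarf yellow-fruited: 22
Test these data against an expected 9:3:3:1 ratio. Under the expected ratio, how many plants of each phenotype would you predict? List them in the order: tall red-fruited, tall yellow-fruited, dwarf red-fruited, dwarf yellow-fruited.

189, 63, 63, 21

The 9:3:3:1 ratio has 16 parts, so with N = 336 the expected counts are:
  tall red-fruited: 336 × 9/16 = 189
  tall yellow-fruited: 336 × 3/16 = 63
  dwarf red-fruited: 336 × 3/16 = 63
  dwarf yellow-fruited: 336 × 1/16 = 21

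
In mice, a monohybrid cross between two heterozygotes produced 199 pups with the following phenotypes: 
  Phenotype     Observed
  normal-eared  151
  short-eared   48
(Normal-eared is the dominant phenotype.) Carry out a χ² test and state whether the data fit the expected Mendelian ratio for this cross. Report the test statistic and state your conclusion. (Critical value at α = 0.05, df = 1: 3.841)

For a monohybrid cross between heterozygotes with complete dominance, the expected phenotypic ratio is 3:1.
The 3:1 ratio has 4 parts, so with N = 199 the expected counts are:
  normal-eared: 199 × 3/4 = 149.25
  short-eared: 199 × 1/4 = 49.75
χ² = Σ (O − E)² / E
  normal-eared: (151 − 149.25)² / 149.25 = 0.0205
  short-eared: (48 − 49.75)² / 49.75 = 0.0616
χ² = 0.0205 + 0.0616 = 0.0821 ≈ 0.082
Degrees of freedom = 2 − 1 = 1; critical value at α = 0.05 is 3.841.
Since 0.082 < 3.841, we fail to reject the null hypothesis — the data are consistent with the 3:1 ratio.

0.082; consistent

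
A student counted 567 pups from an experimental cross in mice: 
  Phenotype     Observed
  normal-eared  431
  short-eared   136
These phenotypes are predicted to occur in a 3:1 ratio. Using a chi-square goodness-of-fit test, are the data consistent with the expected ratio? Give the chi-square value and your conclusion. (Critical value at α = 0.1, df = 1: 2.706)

0.311; consistent

Expected counts for N = 567 under a 3:1 ratio (total parts = 4):
  normal-eared: 567 × 3/4 = 425.25
  short-eared: 567 × 1/4 = 141.75
χ² = Σ (O − E)² / E
  normal-eared: (431 − 425.25)² / 425.25 = 0.0777
  short-eared: (136 − 141.75)² / 141.75 = 0.2332
χ² = 0.0777 + 0.2332 = 0.3109 ≈ 0.311
Degrees of freedom = 2 − 1 = 1; critical value at α = 0.1 is 2.706.
Since 0.311 < 2.706, we fail to reject the null hypothesis — the data are consistent with the 3:1 ratio.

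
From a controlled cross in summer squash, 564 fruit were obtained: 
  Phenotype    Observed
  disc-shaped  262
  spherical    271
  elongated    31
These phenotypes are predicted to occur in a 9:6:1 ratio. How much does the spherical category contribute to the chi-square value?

Under the 9:6:1 hypothesis (Σ ratio = 16, N = 564):
  disc-shaped: 564 × 9/16 = 317.25
  spherical: 564 × 6/16 = 211.5
  elongated: 564 × 1/16 = 35.25
Contribution of spherical: (271 − 211.5)² / 211.5 = 16.7388

16.739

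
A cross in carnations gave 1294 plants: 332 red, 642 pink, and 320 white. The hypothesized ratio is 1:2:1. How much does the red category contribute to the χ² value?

0.223

Under the 1:2:1 hypothesis (Σ ratio = 4, N = 1294):
  red: 1294 × 1/4 = 323.5
  pink: 1294 × 2/4 = 647
  white: 1294 × 1/4 = 323.5
Contribution of red: (332 − 323.5)² / 323.5 = 0.2233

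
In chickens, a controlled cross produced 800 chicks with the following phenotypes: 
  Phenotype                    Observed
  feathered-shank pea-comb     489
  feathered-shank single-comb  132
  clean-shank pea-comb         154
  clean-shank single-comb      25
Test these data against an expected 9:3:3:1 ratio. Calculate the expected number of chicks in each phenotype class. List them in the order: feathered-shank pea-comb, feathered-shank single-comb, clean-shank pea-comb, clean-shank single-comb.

Expected counts for N = 800 under a 9:3:3:1 ratio (total parts = 16):
  feathered-shank pea-comb: 800 × 9/16 = 450
  feathered-shank single-comb: 800 × 3/16 = 150
  clean-shank pea-comb: 800 × 3/16 = 150
  clean-shank single-comb: 800 × 1/16 = 50

450, 150, 150, 50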